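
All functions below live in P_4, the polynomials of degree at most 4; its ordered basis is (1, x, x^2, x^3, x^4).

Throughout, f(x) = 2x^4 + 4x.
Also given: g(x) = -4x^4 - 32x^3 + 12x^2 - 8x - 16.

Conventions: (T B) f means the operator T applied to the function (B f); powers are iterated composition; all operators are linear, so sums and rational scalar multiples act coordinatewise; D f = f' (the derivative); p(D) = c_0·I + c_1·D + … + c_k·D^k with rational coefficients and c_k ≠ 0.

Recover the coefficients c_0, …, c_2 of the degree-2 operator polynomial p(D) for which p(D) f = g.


D^0 f = 2x^4 + 4x
D^1 f = 8x^3 + 4
D^2 f = 24x^2
matching coefficients of g against c_0 f + c_1 Df + … from the top degree down determines the c_i
solution: c_0 = -2, c_1 = -4, c_2 = 1/2

c_0 = -2, c_1 = -4, c_2 = 1/2


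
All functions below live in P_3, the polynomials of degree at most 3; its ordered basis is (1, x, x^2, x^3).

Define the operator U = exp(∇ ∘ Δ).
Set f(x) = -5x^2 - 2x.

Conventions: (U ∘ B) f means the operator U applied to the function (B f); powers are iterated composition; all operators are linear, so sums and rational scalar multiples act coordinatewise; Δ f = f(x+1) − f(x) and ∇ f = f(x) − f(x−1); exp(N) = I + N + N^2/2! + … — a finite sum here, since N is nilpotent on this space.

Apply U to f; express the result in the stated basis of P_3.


order-1 term: -10
the series for exp(∇ ∘ Δ) f terminates at order 1
exp(∇ ∘ Δ) f = -5x^2 - 2x - 10

g(x) = -5x^2 - 2x - 10


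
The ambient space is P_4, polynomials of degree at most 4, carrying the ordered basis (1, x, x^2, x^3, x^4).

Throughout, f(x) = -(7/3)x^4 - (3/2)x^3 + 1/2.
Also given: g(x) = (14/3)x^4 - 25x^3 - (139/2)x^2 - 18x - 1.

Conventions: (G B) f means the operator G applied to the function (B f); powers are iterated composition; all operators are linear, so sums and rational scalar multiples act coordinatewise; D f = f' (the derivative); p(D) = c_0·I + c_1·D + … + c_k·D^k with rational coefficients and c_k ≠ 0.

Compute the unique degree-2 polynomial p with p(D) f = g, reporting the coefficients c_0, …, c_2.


D^0 f = -(7/3)x^4 - (3/2)x^3 + 1/2
D^1 f = -(28/3)x^3 - (9/2)x^2
D^2 f = -28x^2 - 9x
matching coefficients of g against c_0 f + c_1 Df + … from the top degree down determines the c_i
solution: c_0 = -2, c_1 = 3, c_2 = 2

p(D) = -2·I + 3·D + 2·D^2, i.e. c_0 = -2, c_1 = 3, c_2 = 2


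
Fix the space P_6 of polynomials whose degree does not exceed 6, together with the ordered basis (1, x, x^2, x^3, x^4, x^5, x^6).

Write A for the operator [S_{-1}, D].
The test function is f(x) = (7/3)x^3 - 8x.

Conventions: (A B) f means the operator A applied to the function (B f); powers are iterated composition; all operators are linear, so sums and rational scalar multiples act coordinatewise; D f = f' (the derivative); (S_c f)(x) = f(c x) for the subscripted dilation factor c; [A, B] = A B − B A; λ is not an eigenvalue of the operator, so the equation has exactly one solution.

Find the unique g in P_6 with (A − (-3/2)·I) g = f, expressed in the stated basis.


write g with unknown coordinates in the stated basis and equate coefficients in (A − (-3/2)·I) g = f
solving from the highest basis element down gives g = (14/9)x^3 - (56/9)x^2 - (592/27)x + 2368/81
check: A g = (28/3)x^2 + (224/9)x - 1184/27
so A g − (-3/2)·g = (7/3)x^3 - 8x = f ✓

the image equals g(x) = (14/9)x^3 - (56/9)x^2 - (592/27)x + 2368/81


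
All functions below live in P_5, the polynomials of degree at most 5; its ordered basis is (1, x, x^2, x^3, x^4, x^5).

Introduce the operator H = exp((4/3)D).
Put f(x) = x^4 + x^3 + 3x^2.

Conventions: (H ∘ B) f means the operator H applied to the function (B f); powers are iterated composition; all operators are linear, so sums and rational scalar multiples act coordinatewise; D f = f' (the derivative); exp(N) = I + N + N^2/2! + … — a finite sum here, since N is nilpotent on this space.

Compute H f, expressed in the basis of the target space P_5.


the image equals g(x) = x^4 + (19/3)x^3 + (53/3)x^2 + (616/27)x + 880/81

order-1 term: (16/3)x^3 + 4x^2 + 8x
order-2 term: (32/3)x^2 + (16/3)x + 16/3
order-3 term: (256/27)x + 64/27
order-4 term: 256/81
the series for exp((4/3)D) f terminates at order 4
exp((4/3)D) f = x^4 + (19/3)x^3 + (53/3)x^2 + (616/27)x + 880/81


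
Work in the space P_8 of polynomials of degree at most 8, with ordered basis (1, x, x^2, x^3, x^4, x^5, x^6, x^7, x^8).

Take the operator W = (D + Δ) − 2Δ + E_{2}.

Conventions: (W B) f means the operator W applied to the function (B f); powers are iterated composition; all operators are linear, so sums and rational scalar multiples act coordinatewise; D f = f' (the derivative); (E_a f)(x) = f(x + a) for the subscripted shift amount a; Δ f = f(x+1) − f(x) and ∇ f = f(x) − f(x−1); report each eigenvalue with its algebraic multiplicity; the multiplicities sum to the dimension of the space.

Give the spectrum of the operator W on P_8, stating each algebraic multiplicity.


λ = 1 (multiplicity 9)

image of 1: 1
image of x: x + 2
image of x^2: x^2 + 4x + 3
image of x^3: x^3 + 6x^2 + 9x + 7
image of x^4: x^4 + 8x^3 + 18x^2 + 28x + 15
image of x^5: x^5 + 10x^4 + 30x^3 + 70x^2 + 75x + 31
image of x^6: x^6 + 12x^5 + 45x^4 + 140x^3 + 225x^2 + 186x + 63
image of x^7: x^7 + 14x^6 + 63x^5 + 245x^4 + 525x^3 + 651x^2 + 441x + 127
image of x^8: x^8 + 16x^7 + 84x^6 + 392x^5 + 1050x^4 + 1736x^3 + 1764x^2 + 1016x + 255
the matrix is upper triangular; its diagonal is (1, 1, 1, 1, 1, 1, 1, 1, 1)
for a triangular matrix the eigenvalues are the diagonal entries, with algebraic multiplicity their repetition count


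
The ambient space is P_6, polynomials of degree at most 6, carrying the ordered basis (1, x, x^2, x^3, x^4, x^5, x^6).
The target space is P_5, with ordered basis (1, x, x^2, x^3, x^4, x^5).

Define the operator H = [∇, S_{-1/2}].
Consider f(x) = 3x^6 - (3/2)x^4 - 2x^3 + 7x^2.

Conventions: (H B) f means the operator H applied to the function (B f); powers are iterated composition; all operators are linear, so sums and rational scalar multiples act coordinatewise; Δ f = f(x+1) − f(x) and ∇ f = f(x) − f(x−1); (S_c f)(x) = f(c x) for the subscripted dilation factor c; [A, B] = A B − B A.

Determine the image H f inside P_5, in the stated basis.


g(x) = (27/32)x^5 + (135/64)x^4 + (117/16)x^3 + (711/64)x^2 + (597/32)x + 579/64

S_{-1/2} f = (3/64)x^6 - (3/32)x^4 + (1/4)x^3 + (7/4)x^2
∇ S_{-1/2} f = (9/32)x^5 - (45/64)x^4 + (9/16)x^3 + (39/64)x^2 + (85/32)x - 93/64
∇ f = 18x^5 - 45x^4 + 54x^3 - 42x^2 + 32x - 21/2
S_{-1/2} ∇ f = -(9/16)x^5 - (45/16)x^4 - (27/4)x^3 - (21/2)x^2 - 16x - 21/2
[∇, S_{-1/2}] f = (27/32)x^5 + (135/64)x^4 + (117/16)x^3 + (711/64)x^2 + (597/32)x + 579/64


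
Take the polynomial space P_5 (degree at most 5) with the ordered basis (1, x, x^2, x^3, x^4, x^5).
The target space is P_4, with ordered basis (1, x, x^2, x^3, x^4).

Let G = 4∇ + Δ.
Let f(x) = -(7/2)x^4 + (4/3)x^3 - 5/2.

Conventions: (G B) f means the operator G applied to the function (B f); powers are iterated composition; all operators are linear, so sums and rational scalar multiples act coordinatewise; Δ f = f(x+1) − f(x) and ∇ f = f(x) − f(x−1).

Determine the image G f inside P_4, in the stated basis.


the image equals g(x) = -70x^3 + 83x^2 - 82x + 103/6

∇ f = -14x^3 + 25x^2 - 18x + 29/6
(4∇) f = -56x^3 + 100x^2 - 72x + 58/3
Δ f = -14x^3 - 17x^2 - 10x - 13/6
(4∇ + Δ) f = -70x^3 + 83x^2 - 82x + 103/6


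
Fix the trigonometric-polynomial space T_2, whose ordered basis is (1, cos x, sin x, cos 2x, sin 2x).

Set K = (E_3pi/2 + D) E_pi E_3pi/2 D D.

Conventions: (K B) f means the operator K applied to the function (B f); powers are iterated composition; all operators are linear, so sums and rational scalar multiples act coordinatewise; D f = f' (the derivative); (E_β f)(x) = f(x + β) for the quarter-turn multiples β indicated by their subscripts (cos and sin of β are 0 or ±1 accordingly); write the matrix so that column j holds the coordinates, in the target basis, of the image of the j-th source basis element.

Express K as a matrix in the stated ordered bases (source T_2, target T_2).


image of 1: 0
image of cos x: 0
image of sin x: 0
image of cos 2x: -4cos 2x - 8sin 2x
image of sin 2x: 8cos 2x - 4sin 2x
each image's coordinates form column j of the matrix

the matrix is [[0, 0, 0, 0, 0]; [0, 0, 0, 0, 0]; [0, 0, 0, 0, 0]; [0, 0, 0, -4, 8]; [0, 0, 0, -8, -4]] (rows listed top to bottom)


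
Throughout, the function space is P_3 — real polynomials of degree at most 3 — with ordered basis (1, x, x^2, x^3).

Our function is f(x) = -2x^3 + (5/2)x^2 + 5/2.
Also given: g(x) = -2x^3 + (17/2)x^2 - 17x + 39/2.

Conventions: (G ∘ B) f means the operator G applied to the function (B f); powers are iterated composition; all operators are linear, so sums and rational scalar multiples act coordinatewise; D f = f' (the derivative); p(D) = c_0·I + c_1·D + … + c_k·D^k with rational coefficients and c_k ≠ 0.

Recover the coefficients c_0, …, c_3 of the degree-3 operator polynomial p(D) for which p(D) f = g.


p(D) = I − D + D^2 − D^3, i.e. c_0 = 1, c_1 = -1, c_2 = 1, c_3 = -1

D^0 f = -2x^3 + (5/2)x^2 + 5/2
D^1 f = -6x^2 + 5x
D^2 f = -12x + 5
D^3 f = -12
matching coefficients of g against c_0 f + c_1 Df + … from the top degree down determines the c_i
solution: c_0 = 1, c_1 = -1, c_2 = 1, c_3 = -1


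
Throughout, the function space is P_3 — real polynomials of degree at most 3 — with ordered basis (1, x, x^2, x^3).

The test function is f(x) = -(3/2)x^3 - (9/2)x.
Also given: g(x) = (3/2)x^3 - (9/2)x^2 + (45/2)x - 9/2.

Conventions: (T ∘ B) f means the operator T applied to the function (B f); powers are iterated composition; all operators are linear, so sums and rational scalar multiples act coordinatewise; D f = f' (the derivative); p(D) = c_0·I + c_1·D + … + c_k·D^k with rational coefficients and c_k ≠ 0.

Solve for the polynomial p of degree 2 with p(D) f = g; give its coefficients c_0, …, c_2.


D^0 f = -(3/2)x^3 - (9/2)x
D^1 f = -(9/2)x^2 - 9/2
D^2 f = -9x
matching coefficients of g against c_0 f + c_1 Df + … from the top degree down determines the c_i
solution: c_0 = -1, c_1 = 1, c_2 = -2

c_0 = -1, c_1 = 1, c_2 = -2


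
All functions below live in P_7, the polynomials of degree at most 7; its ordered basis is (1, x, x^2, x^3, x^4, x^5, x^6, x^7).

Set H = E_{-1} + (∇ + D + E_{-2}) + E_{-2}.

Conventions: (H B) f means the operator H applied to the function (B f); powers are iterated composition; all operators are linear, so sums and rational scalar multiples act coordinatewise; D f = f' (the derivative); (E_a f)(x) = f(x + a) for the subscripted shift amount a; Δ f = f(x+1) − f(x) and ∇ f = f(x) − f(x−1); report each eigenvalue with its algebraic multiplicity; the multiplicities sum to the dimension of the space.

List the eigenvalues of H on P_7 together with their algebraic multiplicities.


λ = 3 (multiplicity 8)

image of 1: 3
image of x: 3x - 3
image of x^2: 3x^2 - 6x + 8
image of x^3: 3x^3 - 9x^2 + 24x - 16
image of x^4: 3x^4 - 12x^3 + 48x^2 - 64x + 32
image of x^5: 3x^5 - 15x^4 + 80x^3 - 160x^2 + 160x - 64
image of x^6: 3x^6 - 18x^5 + 120x^4 - 320x^3 + 480x^2 - 384x + 128
image of x^7: 3x^7 - 21x^6 + 168x^5 - 560x^4 + 1120x^3 - 1344x^2 + 896x - 256
the matrix is upper triangular; its diagonal is (3, 3, 3, 3, 3, 3, 3, 3)
for a triangular matrix the eigenvalues are the diagonal entries, with algebraic multiplicity their repetition count


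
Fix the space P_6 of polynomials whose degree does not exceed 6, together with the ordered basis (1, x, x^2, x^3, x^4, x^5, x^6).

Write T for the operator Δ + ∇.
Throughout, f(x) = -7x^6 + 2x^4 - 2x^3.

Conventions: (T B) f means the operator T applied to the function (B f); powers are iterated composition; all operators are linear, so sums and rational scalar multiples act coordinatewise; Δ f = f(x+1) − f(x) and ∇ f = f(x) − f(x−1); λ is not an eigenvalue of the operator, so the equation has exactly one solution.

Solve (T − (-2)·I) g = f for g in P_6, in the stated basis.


the result is g(x) = -(7/2)x^6 + 21x^5 - 104x^4 + 485x^3 - 1665x^2 + 3767x - 4273

write g with unknown coordinates in the stated basis and equate coefficients in (T − (-2)·I) g = f
solving from the highest basis element down gives g = -(7/2)x^6 + 21x^5 - 104x^4 + 485x^3 - 1665x^2 + 3767x - 4273
check: T g = -42x^5 + 210x^4 - 972x^3 + 3330x^2 - 7534x + 8546
so T g − (-2)·g = -7x^6 + 2x^4 - 2x^3 = f ✓


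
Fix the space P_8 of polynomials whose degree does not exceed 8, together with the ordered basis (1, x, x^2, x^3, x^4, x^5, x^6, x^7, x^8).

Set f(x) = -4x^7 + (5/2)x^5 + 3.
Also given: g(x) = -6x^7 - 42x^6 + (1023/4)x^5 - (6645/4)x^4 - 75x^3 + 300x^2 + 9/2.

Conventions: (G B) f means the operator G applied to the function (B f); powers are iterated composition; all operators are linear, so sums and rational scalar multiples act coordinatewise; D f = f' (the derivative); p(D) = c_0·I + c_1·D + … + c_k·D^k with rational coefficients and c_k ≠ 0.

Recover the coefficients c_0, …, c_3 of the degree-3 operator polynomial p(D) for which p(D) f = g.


D^0 f = -4x^7 + (5/2)x^5 + 3
D^1 f = -28x^6 + (25/2)x^4
D^2 f = -168x^5 + 50x^3
D^3 f = -840x^4 + 150x^2
matching coefficients of g against c_0 f + c_1 Df + … from the top degree down determines the c_i
solution: c_0 = 3/2, c_1 = 3/2, c_2 = -3/2, c_3 = 2

c_0 = 3/2, c_1 = 3/2, c_2 = -3/2, c_3 = 2


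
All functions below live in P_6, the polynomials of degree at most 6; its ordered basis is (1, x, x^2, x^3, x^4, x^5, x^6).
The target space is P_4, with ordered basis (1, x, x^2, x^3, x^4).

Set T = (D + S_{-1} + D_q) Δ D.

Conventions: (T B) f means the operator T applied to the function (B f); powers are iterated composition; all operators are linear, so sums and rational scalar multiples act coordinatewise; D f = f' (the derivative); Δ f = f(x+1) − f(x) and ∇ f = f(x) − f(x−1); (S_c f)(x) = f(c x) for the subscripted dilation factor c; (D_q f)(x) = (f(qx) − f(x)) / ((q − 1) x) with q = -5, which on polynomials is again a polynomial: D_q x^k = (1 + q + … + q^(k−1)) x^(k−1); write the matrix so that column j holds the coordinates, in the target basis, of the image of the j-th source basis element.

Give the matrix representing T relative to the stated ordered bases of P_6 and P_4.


image of 1: 0
image of x: 0
image of x^2: 2
image of x^3: -6x + 15
image of x^4: 12x^2 - 36x + 28
image of x^5: -20x^3 + 510x^2 - 80x + 45
image of x^6: 30x^4 - 3060x^3 + 1500x^2 - 150x + 66
each image's coordinates form column j of the matrix

the matrix is [[0, 0, 2, 15, 28, 45, 66]; [0, 0, 0, -6, -36, -80, -150]; [0, 0, 0, 0, 12, 510, 1500]; [0, 0, 0, 0, 0, -20, -3060]; [0, 0, 0, 0, 0, 0, 30]] (rows listed top to bottom)


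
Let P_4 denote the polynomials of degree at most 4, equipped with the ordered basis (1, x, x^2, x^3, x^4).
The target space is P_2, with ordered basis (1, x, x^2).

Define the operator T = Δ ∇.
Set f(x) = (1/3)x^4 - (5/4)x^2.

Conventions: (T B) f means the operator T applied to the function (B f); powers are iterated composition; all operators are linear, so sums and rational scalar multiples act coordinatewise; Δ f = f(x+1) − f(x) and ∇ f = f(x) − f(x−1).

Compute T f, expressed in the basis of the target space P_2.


g(x) = 4x^2 - 11/6

∇ f = (4/3)x^3 - 2x^2 - (7/6)x + 11/12
Δ ∇ f = 4x^2 - 11/6


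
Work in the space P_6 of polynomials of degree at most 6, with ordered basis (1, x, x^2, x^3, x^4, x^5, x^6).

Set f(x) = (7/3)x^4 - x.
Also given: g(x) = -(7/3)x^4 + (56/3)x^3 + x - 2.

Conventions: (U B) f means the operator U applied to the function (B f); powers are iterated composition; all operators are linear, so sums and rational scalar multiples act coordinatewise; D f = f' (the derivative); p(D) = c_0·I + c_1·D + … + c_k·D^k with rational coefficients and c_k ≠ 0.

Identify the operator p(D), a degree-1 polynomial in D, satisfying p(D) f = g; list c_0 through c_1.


p(D) = -I + 2·D, i.e. c_0 = -1, c_1 = 2

D^0 f = (7/3)x^4 - x
D^1 f = (28/3)x^3 - 1
matching coefficients of g against c_0 f + c_1 Df + … from the top degree down determines the c_i
solution: c_0 = -1, c_1 = 2


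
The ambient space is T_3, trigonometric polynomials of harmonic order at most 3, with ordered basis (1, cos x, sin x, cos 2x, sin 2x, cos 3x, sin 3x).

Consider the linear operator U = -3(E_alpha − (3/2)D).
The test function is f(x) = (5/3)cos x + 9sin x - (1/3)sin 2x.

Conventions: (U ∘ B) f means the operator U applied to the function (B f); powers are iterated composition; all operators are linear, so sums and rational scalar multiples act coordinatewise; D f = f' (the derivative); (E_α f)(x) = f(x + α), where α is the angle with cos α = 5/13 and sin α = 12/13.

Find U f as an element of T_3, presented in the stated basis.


g(x) = (355/26)cos x - (345/26)sin x - (387/169)cos 2x - (119/169)sin 2x

E_alpha f = (349/39)cos x + (25/13)sin x - (40/169)cos 2x + (119/507)sin 2x
D f = 9cos x - (5/3)sin x - (2/3)cos 2x
(-(3/2)D) f = -(27/2)cos x + (5/2)sin x + cos 2x
(E_alpha − (3/2)D) f = -(355/78)cos x + (115/26)sin x + (129/169)cos 2x + (119/507)sin 2x
(-3(E_alpha − (3/2)D)) f = (355/26)cos x - (345/26)sin x - (387/169)cos 2x - (119/169)sin 2x


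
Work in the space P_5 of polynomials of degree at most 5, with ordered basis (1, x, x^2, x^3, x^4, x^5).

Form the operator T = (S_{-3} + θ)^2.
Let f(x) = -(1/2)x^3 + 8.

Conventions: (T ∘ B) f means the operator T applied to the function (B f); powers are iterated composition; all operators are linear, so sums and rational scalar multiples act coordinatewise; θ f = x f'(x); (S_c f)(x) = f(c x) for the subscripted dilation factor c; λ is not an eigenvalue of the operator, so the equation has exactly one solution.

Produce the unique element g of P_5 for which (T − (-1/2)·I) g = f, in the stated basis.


g(x) = -(1/1153)x^3 + 16/3

write g with unknown coordinates in the stated basis and equate coefficients in (T − (-1/2)·I) g = f
solving from the highest basis element down gives g = -(1/1153)x^3 + 16/3
check: T g = -(576/1153)x^3 + 16/3
so T g − (-1/2)·g = -(1/2)x^3 + 8 = f ✓


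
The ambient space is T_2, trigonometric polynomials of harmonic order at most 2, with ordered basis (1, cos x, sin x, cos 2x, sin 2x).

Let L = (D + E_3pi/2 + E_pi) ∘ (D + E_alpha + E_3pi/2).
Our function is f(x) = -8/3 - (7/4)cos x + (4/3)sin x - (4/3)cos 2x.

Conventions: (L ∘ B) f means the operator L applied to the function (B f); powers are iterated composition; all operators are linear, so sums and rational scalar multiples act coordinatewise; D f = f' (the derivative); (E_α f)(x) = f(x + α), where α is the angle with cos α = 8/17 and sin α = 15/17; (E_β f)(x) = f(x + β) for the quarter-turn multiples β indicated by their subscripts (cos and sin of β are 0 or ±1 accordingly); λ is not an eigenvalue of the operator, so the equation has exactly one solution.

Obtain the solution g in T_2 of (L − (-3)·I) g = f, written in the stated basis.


write g with unknown coordinates in the stated basis and equate coefficients in (L − (-3)·I) g = f
solving from the highest basis element down gives g = -8/21 - (221/488)cos x + (1003/1464)sin x + (3076/14547)cos 2x + (1200/4849)sin 2x
check: L g = -32/21 - (191/488)cos x - (1057/1464)sin x - (28624/14547)cos 2x - (3600/4849)sin 2x
so L g − (-3)·g = -8/3 - (7/4)cos x + (4/3)sin x - (4/3)cos 2x = f ✓

g(x) = -8/21 - (221/488)cos x + (1003/1464)sin x + (3076/14547)cos 2x + (1200/4849)sin 2x


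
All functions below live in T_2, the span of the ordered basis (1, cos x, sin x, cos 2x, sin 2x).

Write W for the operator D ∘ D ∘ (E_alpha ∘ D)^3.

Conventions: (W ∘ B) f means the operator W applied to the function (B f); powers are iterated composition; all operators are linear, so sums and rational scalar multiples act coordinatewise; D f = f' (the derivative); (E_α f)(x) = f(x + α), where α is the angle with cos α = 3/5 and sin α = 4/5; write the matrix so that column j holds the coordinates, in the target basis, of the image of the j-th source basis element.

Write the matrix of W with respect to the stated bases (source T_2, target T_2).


the matrix is [[0, 0, 0, 0, 0]; [0, -44/125, -117/125, 0, 0]; [0, 117/125, -44/125, 0, 0]; [0, 0, 0, 329472/15625, 376096/15625]; [0, 0, 0, -376096/15625, 329472/15625]] (rows listed top to bottom)

image of 1: 0
image of cos x: -(44/125)cos x + (117/125)sin x
image of sin x: -(117/125)cos x - (44/125)sin x
image of cos 2x: (329472/15625)cos 2x - (376096/15625)sin 2x
image of sin 2x: (376096/15625)cos 2x + (329472/15625)sin 2x
each image's coordinates form column j of the matrix


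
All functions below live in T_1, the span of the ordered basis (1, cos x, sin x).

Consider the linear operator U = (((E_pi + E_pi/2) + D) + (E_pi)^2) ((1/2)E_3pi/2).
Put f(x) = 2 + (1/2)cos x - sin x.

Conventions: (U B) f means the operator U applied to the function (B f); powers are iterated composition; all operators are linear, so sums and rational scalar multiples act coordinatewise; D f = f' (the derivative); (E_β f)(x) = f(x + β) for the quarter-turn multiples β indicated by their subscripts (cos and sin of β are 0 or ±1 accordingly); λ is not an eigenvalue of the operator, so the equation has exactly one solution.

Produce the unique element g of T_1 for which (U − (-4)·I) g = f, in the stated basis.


the image equals g(x) = 4/11 + (1/10)cos x - (1/5)sin x

write g with unknown coordinates in the stated basis and equate coefficients in (U − (-4)·I) g = f
solving from the highest basis element down gives g = 4/11 + (1/10)cos x - (1/5)sin x
check: U g = 6/11 + (1/10)cos x - (1/5)sin x
so U g − (-4)·g = 2 + (1/2)cos x - sin x = f ✓


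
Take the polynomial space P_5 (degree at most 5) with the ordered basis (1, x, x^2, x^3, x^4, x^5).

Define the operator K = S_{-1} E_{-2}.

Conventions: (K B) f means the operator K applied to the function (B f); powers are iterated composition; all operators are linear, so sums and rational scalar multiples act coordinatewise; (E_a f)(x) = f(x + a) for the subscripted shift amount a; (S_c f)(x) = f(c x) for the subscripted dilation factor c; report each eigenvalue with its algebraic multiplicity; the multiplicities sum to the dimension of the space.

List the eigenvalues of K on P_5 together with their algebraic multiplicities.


λ = -1 (multiplicity 3), λ = 1 (multiplicity 3)

image of 1: 1
image of x: -x - 2
image of x^2: x^2 + 4x + 4
image of x^3: -x^3 - 6x^2 - 12x - 8
image of x^4: x^4 + 8x^3 + 24x^2 + 32x + 16
image of x^5: -x^5 - 10x^4 - 40x^3 - 80x^2 - 80x - 32
the matrix is upper triangular; its diagonal is (1, -1, 1, -1, 1, -1)
for a triangular matrix the eigenvalues are the diagonal entries, with algebraic multiplicity their repetition count


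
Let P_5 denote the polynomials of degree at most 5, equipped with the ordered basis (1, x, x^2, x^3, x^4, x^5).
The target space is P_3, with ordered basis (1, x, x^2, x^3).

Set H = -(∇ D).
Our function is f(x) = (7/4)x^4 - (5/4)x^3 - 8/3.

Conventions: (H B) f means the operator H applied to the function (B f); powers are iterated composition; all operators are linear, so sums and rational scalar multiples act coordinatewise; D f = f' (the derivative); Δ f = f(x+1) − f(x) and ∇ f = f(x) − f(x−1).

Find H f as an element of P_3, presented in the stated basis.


D f = 7x^3 - (15/4)x^2
∇ D f = 21x^2 - (57/2)x + 43/4
(-(∇ D)) f = -21x^2 + (57/2)x - 43/4

the image equals g(x) = -21x^2 + (57/2)x - 43/4


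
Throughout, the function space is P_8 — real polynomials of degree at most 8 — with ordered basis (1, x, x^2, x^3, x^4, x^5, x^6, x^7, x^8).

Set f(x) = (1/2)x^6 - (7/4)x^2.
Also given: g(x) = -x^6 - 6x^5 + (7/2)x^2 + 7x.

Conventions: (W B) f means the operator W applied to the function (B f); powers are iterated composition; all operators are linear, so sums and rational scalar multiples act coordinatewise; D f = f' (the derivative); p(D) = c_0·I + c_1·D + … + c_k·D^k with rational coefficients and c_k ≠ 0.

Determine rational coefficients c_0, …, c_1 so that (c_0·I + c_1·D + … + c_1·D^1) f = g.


D^0 f = (1/2)x^6 - (7/4)x^2
D^1 f = 3x^5 - (7/2)x
matching coefficients of g against c_0 f + c_1 Df + … from the top degree down determines the c_i
solution: c_0 = -2, c_1 = -2

p(D) = -2·I − 2·D, i.e. c_0 = -2, c_1 = -2


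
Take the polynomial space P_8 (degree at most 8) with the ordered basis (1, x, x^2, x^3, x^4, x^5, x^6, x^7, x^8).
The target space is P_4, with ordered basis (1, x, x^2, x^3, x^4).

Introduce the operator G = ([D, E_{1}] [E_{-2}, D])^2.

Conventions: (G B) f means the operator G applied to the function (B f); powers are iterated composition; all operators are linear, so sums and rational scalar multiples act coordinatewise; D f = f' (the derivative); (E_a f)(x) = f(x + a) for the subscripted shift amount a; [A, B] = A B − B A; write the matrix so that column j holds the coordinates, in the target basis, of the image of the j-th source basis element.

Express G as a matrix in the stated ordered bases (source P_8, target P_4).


the matrix is [[0, 0, 0, 0, 0, 0, 0, 0, 0]; [0, 0, 0, 0, 0, 0, 0, 0, 0]; [0, 0, 0, 0, 0, 0, 0, 0, 0]; [0, 0, 0, 0, 0, 0, 0, 0, 0]; [0, 0, 0, 0, 0, 0, 0, 0, 0]] (rows listed top to bottom)

image of 1: 0
image of x: 0
image of x^2: 0
image of x^3: 0
image of x^4: 0
image of x^5: 0
image of x^6: 0
image of x^7: 0
image of x^8: 0
each image's coordinates form column j of the matrix


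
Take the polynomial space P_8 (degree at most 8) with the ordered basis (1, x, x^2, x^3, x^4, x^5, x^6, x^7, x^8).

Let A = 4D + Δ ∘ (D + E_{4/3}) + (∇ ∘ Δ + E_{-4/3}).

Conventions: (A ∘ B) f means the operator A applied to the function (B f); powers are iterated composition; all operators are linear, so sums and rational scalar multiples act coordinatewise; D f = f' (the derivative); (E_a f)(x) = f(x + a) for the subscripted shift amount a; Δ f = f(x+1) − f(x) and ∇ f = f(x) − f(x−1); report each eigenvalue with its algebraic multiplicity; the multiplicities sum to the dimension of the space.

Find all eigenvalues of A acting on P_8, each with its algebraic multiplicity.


λ = 1 (multiplicity 9)

image of 1: 1
image of x: x + 11/3
image of x^2: x^2 + (22/3)x + 85/9
image of x^3: x^3 + 11x^2 + (85/3)x + 296/27
image of x^4: x^4 + (44/3)x^3 + (170/3)x^2 + (1184/27)x + 2887/81
image of x^5: x^5 + (55/3)x^4 + (850/9)x^3 + (2960/27)x^2 + (14435/81)x + 15974/243
image of x^6: x^6 + 22x^5 + (425/3)x^4 + (5920/27)x^3 + (14435/27)x^2 + (31948/81)x + 123481/729
image of x^7: x^7 + (77/3)x^6 + (595/3)x^5 + (10360/27)x^4 + (101045/81)x^3 + (111818/81)x^2 + (864367/729)x + 806084/2187
image of x^8: x^8 + (88/3)x^7 + (2380/9)x^6 + (16576/27)x^5 + (202090/81)x^4 + (894544/243)x^3 + (3457468/729)x^2 + (6448672/2187)x + 5830411/6561
the matrix is upper triangular; its diagonal is (1, 1, 1, 1, 1, 1, 1, 1, 1)
for a triangular matrix the eigenvalues are the diagonal entries, with algebraic multiplicity their repetition count


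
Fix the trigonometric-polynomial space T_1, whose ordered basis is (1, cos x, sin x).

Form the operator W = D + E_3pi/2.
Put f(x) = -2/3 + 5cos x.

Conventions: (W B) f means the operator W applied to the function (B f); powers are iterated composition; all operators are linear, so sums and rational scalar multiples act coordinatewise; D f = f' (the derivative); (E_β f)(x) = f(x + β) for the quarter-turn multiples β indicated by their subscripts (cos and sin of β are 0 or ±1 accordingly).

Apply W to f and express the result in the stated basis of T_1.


g(x) = -2/3

D f = -5sin x
E_3pi/2 f = -2/3 + 5sin x
(D + E_3pi/2) f = -2/3


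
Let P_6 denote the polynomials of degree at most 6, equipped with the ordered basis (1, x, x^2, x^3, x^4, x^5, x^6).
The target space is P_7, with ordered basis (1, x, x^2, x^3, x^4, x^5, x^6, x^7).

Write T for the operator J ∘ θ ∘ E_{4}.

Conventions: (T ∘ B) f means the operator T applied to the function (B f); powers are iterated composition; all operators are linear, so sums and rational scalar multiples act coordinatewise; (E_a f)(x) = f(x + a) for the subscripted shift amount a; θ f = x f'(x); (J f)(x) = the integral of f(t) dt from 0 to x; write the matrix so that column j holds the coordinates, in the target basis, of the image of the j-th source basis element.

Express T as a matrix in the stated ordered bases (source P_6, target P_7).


the matrix is [[0, 0, 0, 0, 0, 0, 0]; [0, 0, 0, 0, 0, 0, 0]; [0, 1/2, 4, 24, 128, 640, 3072]; [0, 0, 2/3, 8, 64, 1280/3, 2560]; [0, 0, 0, 3/4, 12, 120, 960]; [0, 0, 0, 0, 4/5, 16, 192]; [0, 0, 0, 0, 0, 5/6, 20]; [0, 0, 0, 0, 0, 0, 6/7]] (rows listed top to bottom)

image of 1: 0
image of x: (1/2)x^2
image of x^2: (2/3)x^3 + 4x^2
image of x^3: (3/4)x^4 + 8x^3 + 24x^2
image of x^4: (4/5)x^5 + 12x^4 + 64x^3 + 128x^2
image of x^5: (5/6)x^6 + 16x^5 + 120x^4 + (1280/3)x^3 + 640x^2
image of x^6: (6/7)x^7 + 20x^6 + 192x^5 + 960x^4 + 2560x^3 + 3072x^2
each image's coordinates form column j of the matrix


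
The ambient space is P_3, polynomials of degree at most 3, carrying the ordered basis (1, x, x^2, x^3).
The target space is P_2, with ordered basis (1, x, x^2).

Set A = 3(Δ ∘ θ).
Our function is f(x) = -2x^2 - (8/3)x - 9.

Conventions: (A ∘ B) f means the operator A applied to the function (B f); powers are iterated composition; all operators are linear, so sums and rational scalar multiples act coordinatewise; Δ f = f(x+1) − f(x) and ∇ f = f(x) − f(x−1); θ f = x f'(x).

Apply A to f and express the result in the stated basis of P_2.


g(x) = -24x - 20

θ f = -4x^2 - (8/3)x
Δ θ f = -8x - 20/3
(3(Δ ∘ θ)) f = -24x - 20


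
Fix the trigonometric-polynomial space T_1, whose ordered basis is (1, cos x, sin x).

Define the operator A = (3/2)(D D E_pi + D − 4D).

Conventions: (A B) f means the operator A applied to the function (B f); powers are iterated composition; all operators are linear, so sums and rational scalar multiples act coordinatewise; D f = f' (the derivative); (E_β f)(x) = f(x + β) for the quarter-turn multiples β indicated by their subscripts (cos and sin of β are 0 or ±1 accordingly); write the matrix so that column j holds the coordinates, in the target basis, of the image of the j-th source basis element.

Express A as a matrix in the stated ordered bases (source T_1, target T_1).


the matrix is [[0, 0, 0]; [0, 3/2, -9/2]; [0, 9/2, 3/2]] (rows listed top to bottom)

image of 1: 0
image of cos x: (3/2)cos x + (9/2)sin x
image of sin x: -(9/2)cos x + (3/2)sin x
each image's coordinates form column j of the matrix


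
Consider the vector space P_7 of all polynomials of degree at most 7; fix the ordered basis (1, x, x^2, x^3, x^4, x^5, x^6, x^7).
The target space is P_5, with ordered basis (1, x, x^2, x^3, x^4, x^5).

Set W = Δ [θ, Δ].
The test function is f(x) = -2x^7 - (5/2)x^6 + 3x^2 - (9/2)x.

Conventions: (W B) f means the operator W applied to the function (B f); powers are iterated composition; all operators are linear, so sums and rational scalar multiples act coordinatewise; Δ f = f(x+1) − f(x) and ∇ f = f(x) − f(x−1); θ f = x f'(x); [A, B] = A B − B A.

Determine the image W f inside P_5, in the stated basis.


Δ f = -14x^6 - 57x^5 - (215/2)x^4 - 120x^3 - (159/2)x^2 - 23x - 6
θ Δ f = -84x^6 - 285x^5 - 430x^4 - 360x^3 - 159x^2 - 23x
θ f = -14x^7 - 15x^6 + 6x^2 - (9/2)x
Δ θ f = -98x^6 - 384x^5 - 715x^4 - 790x^3 - 519x^2 - 176x - 55/2
[θ, Δ] f = 14x^6 + 99x^5 + 285x^4 + 430x^3 + 360x^2 + 153x + 55/2
Δ [θ, Δ] f = 84x^5 + 705x^4 + 2410x^3 + 4200x^2 + 3729x + 1341

the result is g(x) = 84x^5 + 705x^4 + 2410x^3 + 4200x^2 + 3729x + 1341


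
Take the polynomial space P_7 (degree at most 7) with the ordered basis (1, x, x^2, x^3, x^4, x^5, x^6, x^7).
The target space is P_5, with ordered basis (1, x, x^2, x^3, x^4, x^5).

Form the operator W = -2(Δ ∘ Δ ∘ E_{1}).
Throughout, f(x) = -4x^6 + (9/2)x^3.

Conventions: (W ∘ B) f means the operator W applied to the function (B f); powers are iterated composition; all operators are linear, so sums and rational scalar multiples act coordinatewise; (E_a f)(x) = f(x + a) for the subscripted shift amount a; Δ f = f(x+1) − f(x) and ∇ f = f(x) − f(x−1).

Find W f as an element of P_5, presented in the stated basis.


g(x) = 240x^4 + 1920x^3 + 6000x^2 + 8586x + 4708

E_{1} f = -4x^6 - 24x^5 - 60x^4 - (151/2)x^3 - (93/2)x^2 - (21/2)x + 1/2
Δ E_{1} f = -24x^5 - 180x^4 - 560x^3 - (1773/2)x^2 - (1407/2)x - 441/2
Δ Δ E_{1} f = -120x^4 - 960x^3 - 3000x^2 - 4293x - 2354
(-2(Δ ∘ Δ ∘ E_{1})) f = 240x^4 + 1920x^3 + 6000x^2 + 8586x + 4708


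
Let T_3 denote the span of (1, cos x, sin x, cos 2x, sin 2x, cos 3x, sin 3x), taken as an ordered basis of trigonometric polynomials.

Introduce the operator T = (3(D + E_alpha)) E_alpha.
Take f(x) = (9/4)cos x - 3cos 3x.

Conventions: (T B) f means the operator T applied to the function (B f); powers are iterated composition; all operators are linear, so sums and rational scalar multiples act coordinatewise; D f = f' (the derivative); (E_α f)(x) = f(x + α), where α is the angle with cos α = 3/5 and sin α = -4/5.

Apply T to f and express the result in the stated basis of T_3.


g(x) = (351/100)cos x + (243/100)sin x - (254277/15625)cos 3x - (302211/15625)sin 3x

E_alpha f = (27/20)cos x + (9/5)sin x + (351/125)cos 3x - (132/125)sin 3x
D E_alpha f = (9/5)cos x - (27/20)sin x - (396/125)cos 3x - (1053/125)sin 3x
E_alpha E_alpha f = -(63/100)cos x + (54/25)sin x - (35259/15625)cos 3x + (30888/15625)sin 3x
(D + E_alpha) E_alpha f = (117/100)cos x + (81/100)sin x - (84759/15625)cos 3x - (100737/15625)sin 3x
(3(D + E_alpha)) E_alpha f = (351/100)cos x + (243/100)sin x - (254277/15625)cos 3x - (302211/15625)sin 3x


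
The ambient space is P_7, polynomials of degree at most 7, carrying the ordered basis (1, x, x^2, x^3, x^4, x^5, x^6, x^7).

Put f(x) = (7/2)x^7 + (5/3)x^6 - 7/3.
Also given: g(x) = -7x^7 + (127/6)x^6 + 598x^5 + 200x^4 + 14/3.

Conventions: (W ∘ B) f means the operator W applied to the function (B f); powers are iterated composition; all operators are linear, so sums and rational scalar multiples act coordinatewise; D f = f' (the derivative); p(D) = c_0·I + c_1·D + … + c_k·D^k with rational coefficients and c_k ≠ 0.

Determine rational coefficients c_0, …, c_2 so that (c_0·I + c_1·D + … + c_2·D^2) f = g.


D^0 f = (7/2)x^7 + (5/3)x^6 - 7/3
D^1 f = (49/2)x^6 + 10x^5
D^2 f = 147x^5 + 50x^4
matching coefficients of g against c_0 f + c_1 Df + … from the top degree down determines the c_i
solution: c_0 = -2, c_1 = 1, c_2 = 4

c_0 = -2, c_1 = 1, c_2 = 4


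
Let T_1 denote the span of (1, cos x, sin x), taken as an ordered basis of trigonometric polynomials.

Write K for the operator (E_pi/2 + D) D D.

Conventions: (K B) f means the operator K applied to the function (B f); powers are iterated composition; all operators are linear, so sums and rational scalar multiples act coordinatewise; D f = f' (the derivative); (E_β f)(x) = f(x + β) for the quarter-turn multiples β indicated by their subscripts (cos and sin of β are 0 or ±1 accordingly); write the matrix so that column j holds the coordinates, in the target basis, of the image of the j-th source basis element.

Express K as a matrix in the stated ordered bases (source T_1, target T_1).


image of 1: 0
image of cos x: 2sin x
image of sin x: -2cos x
each image's coordinates form column j of the matrix

the matrix is [[0, 0, 0]; [0, 0, -2]; [0, 2, 0]] (rows listed top to bottom)


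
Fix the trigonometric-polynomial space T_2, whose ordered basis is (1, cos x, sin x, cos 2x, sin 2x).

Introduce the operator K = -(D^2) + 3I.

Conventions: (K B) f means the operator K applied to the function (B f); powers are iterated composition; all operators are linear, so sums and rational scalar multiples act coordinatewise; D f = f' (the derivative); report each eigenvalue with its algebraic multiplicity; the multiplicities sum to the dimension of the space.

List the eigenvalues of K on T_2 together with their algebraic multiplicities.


image of 1: 3
image of cos x: 4cos x
image of sin x: 4sin x
image of cos 2x: 7cos 2x
image of sin 2x: 7sin 2x
the matrix is diagonal; its diagonal is (3, 4, 4, 7, 7)
for a triangular matrix the eigenvalues are the diagonal entries, with algebraic multiplicity their repetition count

λ = 3 (multiplicity 1), λ = 4 (multiplicity 2), λ = 7 (multiplicity 2)


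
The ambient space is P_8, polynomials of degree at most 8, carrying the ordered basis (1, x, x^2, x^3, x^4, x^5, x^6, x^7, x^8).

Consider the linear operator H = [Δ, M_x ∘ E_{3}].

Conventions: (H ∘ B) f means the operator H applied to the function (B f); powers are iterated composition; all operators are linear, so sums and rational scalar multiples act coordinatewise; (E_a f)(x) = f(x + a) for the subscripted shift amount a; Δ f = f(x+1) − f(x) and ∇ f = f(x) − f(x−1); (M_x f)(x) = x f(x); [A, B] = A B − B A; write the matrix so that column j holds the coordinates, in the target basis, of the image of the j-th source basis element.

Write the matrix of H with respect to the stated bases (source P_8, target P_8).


the matrix is [[1, 4, 16, 64, 256, 1024, 4096, 16384, 65536]; [0, 1, 8, 48, 256, 1280, 6144, 28672, 131072]; [0, 0, 1, 12, 96, 640, 3840, 21504, 114688]; [0, 0, 0, 1, 16, 160, 1280, 8960, 57344]; [0, 0, 0, 0, 1, 20, 240, 2240, 17920]; [0, 0, 0, 0, 0, 1, 24, 336, 3584]; [0, 0, 0, 0, 0, 0, 1, 28, 448]; [0, 0, 0, 0, 0, 0, 0, 1, 32]; [0, 0, 0, 0, 0, 0, 0, 0, 1]] (rows listed top to bottom)

image of 1: 1
image of x: x + 4
image of x^2: x^2 + 8x + 16
image of x^3: x^3 + 12x^2 + 48x + 64
image of x^4: x^4 + 16x^3 + 96x^2 + 256x + 256
image of x^5: x^5 + 20x^4 + 160x^3 + 640x^2 + 1280x + 1024
image of x^6: x^6 + 24x^5 + 240x^4 + 1280x^3 + 3840x^2 + 6144x + 4096
image of x^7: x^7 + 28x^6 + 336x^5 + 2240x^4 + 8960x^3 + 21504x^2 + 28672x + 16384
image of x^8: x^8 + 32x^7 + 448x^6 + 3584x^5 + 17920x^4 + 57344x^3 + 114688x^2 + 131072x + 65536
each image's coordinates form column j of the matrix


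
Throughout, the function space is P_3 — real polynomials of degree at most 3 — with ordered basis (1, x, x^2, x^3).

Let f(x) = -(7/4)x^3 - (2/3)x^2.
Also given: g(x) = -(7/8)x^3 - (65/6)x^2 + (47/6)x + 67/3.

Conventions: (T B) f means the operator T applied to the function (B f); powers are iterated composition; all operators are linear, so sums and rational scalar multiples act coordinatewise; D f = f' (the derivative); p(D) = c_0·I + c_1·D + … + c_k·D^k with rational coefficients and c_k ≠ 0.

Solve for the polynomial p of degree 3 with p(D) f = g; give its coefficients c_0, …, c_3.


D^0 f = -(7/4)x^3 - (2/3)x^2
D^1 f = -(21/4)x^2 - (4/3)x
D^2 f = -(21/2)x - 4/3
D^3 f = -21/2
matching coefficients of g against c_0 f + c_1 Df + … from the top degree down determines the c_i
solution: c_0 = 1/2, c_1 = 2, c_2 = -1, c_3 = -2

p(D) = (1/2)·I + 2·D − D^2 − 2·D^3, i.e. c_0 = 1/2, c_1 = 2, c_2 = -1, c_3 = -2


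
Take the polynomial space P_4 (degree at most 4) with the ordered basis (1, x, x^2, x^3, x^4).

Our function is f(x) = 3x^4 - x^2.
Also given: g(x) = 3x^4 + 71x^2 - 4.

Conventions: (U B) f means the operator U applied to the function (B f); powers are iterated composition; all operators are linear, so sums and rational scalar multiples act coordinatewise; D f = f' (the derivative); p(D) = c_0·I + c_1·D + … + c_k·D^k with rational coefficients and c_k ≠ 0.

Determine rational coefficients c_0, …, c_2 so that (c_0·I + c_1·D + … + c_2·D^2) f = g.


D^0 f = 3x^4 - x^2
D^1 f = 12x^3 - 2x
D^2 f = 36x^2 - 2
matching coefficients of g against c_0 f + c_1 Df + … from the top degree down determines the c_i
solution: c_0 = 1, c_1 = 0, c_2 = 2

c_0 = 1, c_1 = 0, c_2 = 2


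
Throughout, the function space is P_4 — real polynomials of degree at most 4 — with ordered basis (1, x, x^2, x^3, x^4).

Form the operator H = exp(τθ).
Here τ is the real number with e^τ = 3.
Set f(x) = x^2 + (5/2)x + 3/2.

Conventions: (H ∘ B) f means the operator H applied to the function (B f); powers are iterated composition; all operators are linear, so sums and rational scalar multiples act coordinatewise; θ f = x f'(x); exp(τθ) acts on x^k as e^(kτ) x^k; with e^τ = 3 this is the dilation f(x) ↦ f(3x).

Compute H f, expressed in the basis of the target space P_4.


g(x) = 9x^2 + (15/2)x + 3/2

exp(τθ) x^k = e^(kτ) x^k; with e^τ = 3 this sends x^k to 3^k x^k
x ↦ 3 x
x^2 ↦ 9 x^2
applying this coordinatewise to f: exp(τθ) f = 9x^2 + (15/2)x + 3/2
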